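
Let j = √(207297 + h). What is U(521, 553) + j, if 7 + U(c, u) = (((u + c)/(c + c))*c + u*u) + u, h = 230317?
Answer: 306892 + √437614 ≈ 3.0755e+5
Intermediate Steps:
j = √437614 (j = √(207297 + 230317) = √437614 ≈ 661.52)
U(c, u) = -7 + u² + c/2 + 3*u/2 (U(c, u) = -7 + ((((u + c)/(c + c))*c + u*u) + u) = -7 + ((((c + u)/((2*c)))*c + u²) + u) = -7 + ((((c + u)*(1/(2*c)))*c + u²) + u) = -7 + ((((c + u)/(2*c))*c + u²) + u) = -7 + (((c/2 + u/2) + u²) + u) = -7 + ((u² + c/2 + u/2) + u) = -7 + (u² + c/2 + 3*u/2) = -7 + u² + c/2 + 3*u/2)
U(521, 553) + j = (-7 + 553² + (½)*521 + (3/2)*553) + √437614 = (-7 + 305809 + 521/2 + 1659/2) + √437614 = 306892 + √437614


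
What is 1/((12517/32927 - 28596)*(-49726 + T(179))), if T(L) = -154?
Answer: 32927/46965410593000 ≈ 7.0109e-10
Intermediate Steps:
1/((12517/32927 - 28596)*(-49726 + T(179))) = 1/((12517/32927 - 28596)*(-49726 - 154)) = 1/((12517*(1/32927) - 28596)*(-49880)) = 1/((12517/32927 - 28596)*(-49880)) = 1/(-941567975/32927*(-49880)) = 1/(46965410593000/32927) = 32927/46965410593000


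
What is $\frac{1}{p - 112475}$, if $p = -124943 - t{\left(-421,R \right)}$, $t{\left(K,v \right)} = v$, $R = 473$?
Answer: $- \frac{1}{237891} \approx -4.2036 \cdot 10^{-6}$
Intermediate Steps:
$p = -125416$ ($p = -124943 - 473 = -125416$)
$\frac{1}{p - 112475} = \frac{1}{-125416 - 112475} = \frac{1}{-237891} = - \frac{1}{237891}$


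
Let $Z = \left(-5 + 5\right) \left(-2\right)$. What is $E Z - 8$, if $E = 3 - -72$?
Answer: $-8$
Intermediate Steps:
$E = 75$ ($E = 3 + 72 = 75$)
$Z = 0$ ($Z = 0 \left(-2\right) = 0$)
$E Z - 8 = 75 \cdot 0 - 8 = 0 - 8 = -8$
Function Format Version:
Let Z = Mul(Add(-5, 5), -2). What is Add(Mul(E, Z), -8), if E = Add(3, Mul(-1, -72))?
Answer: -8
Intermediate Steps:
E = 75 (E = Add(3, 72) = 75)
Z = 0 (Z = Mul(0, -2) = 0)
Add(Mul(E, Z), -8) = Add(Mul(75, 0), -8) = Add(0, -8) = -8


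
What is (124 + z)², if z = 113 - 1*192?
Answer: 2025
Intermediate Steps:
z = -79 (z = 113 - 192 = -79)
(124 + z)² = (124 - 79)² = 45² = 2025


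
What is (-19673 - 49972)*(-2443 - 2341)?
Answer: 333181680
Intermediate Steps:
(-19673 - 49972)*(-2443 - 2341) = -69645*(-4784) = 333181680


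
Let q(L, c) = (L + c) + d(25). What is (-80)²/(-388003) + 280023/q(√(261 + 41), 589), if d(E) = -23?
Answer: 4392408436961/8870136583 - 280023*√302/320054 ≈ 479.99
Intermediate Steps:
q(L, c) = -23 + L + c (q(L, c) = (L + c) - 23 = -23 + L + c)
(-80)²/(-388003) + 280023/q(√(261 + 41), 589) = (-80)²/(-388003) + 280023/(-23 + √(261 + 41) + 589) = 6400*(-1/388003) + 280023/(-23 + √302 + 589) = -6400/388003 + 280023/(566 + √302)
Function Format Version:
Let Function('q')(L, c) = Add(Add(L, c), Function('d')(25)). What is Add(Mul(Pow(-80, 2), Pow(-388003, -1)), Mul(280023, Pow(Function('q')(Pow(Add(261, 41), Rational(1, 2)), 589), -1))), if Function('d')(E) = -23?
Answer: Add(Rational(4392408436961, 8870136583), Mul(Rational(-280023, 320054), Pow(302, Rational(1, 2)))) ≈ 479.99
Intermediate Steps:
Function('q')(L, c) = Add(-23, L, c) (Function('q')(L, c) = Add(Add(L, c), -23) = Add(-23, L, c))
Add(Mul(Pow(-80, 2), Pow(-388003, -1)), Mul(280023, Pow(Function('q')(Pow(Add(261, 41), Rational(1, 2)), 589), -1))) = Add(Mul(Pow(-80, 2), Pow(-388003, -1)), Mul(280023, Pow(Add(-23, Pow(Add(261, 41), Rational(1, 2)), 589), -1))) = Add(Mul(6400, Rational(-1, 388003)), Mul(280023, Pow(Add(-23, Pow(302, Rational(1, 2)), 589), -1))) = Add(Rational(-6400, 388003), Mul(280023, Pow(Add(566, Pow(302, Rational(1, 2))), -1)))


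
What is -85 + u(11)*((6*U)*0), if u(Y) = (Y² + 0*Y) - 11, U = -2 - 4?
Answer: -85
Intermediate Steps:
U = -6
u(Y) = -11 + Y² (u(Y) = (Y² + 0) - 11 = Y² - 11 = -11 + Y²)
-85 + u(11)*((6*U)*0) = -85 + (-11 + 11²)*((6*(-6))*0) = -85 + (-11 + 121)*(-36*0) = -85 + 110*0 = -85 + 0 = -85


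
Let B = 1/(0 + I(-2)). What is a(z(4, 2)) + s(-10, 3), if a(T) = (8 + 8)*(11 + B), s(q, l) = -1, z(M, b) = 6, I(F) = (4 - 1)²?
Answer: 1591/9 ≈ 176.78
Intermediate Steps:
I(F) = 9 (I(F) = 3² = 9)
B = ⅑ (B = 1/(0 + 9) = 1/9 = ⅑ ≈ 0.11111)
a(T) = 1600/9 (a(T) = (8 + 8)*(11 + ⅑) = 16*(100/9) = 1600/9)
a(z(4, 2)) + s(-10, 3) = 1600/9 - 1 = 1591/9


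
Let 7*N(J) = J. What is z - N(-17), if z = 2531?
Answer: 17734/7 ≈ 2533.4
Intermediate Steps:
N(J) = J/7
z - N(-17) = 2531 - (-17)/7 = 2531 - 1*(-17/7) = 2531 + 17/7 = 17734/7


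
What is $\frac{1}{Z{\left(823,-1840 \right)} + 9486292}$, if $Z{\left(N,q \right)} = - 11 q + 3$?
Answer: $\frac{1}{9506535} \approx 1.0519 \cdot 10^{-7}$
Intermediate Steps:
$Z{\left(N,q \right)} = 3 - 11 q$
$\frac{1}{Z{\left(823,-1840 \right)} + 9486292} = \frac{1}{\left(3 - -20240\right) + 9486292} = \frac{1}{\left(3 + 20240\right) + 9486292} = \frac{1}{20243 + 9486292} = \frac{1}{9506535}$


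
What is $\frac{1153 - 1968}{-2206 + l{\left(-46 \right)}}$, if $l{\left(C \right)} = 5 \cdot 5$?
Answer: $\frac{815}{2181} \approx 0.37368$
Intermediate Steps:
$l{\left(C \right)} = 25$
$\frac{1153 - 1968}{-2206 + l{\left(-46 \right)}} = \frac{1153 - 1968}{-2206 + 25} = - \frac{815}{-2181} = \left(-815\right) \left(- \frac{1}{2181}\right) = \frac{815}{2181}$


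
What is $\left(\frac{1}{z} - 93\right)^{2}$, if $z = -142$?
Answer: $\frac{174424849}{20164} \approx 8650.3$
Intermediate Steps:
$\left(\frac{1}{z} - 93\right)^{2} = \left(\frac{1}{-142} - 93\right)^{2} = \left(- \frac{1}{142} - 93\right)^{2} = \left(- \frac{13207}{142}\right)^{2} = \frac{174424849}{20164}$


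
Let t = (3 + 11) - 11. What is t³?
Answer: 27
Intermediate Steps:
t = 3 (t = 14 - 11 = 3)
t³ = 3³ = 27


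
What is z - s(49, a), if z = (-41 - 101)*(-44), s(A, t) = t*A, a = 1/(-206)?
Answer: 1287137/206 ≈ 6248.2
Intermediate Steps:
a = -1/206 ≈ -0.0048544
s(A, t) = A*t
z = 6248 (z = -142*(-44) = 6248)
z - s(49, a) = 6248 - 49*(-1)/206 = 6248 - 1*(-49/206) = 6248 + 49/206 = 1287137/206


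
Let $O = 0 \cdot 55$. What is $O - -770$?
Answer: $770$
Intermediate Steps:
$O = 0$
$O - -770 = 0 - -770 = 0 + 770 = 770$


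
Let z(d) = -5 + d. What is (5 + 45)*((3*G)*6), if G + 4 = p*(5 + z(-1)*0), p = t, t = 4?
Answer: 14400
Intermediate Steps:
p = 4
G = 16 (G = -4 + 4*(5 + (-5 - 1)*0) = -4 + 4*(5 - 6*0) = -4 + 4*(5 + 0) = -4 + 4*5 = -4 + 20 = 16)
(5 + 45)*((3*G)*6) = (5 + 45)*((3*16)*6) = 50*(48*6) = 50*288 = 14400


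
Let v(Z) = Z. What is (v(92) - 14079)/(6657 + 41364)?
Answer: -13987/48021 ≈ -0.29127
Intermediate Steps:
(v(92) - 14079)/(6657 + 41364) = (92 - 14079)/(6657 + 41364) = -13987/48021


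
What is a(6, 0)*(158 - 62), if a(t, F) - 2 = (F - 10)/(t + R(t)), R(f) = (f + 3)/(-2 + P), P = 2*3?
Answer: 832/11 ≈ 75.636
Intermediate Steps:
P = 6
R(f) = ¾ + f/4 (R(f) = (f + 3)/(-2 + 6) = (3 + f)/4 = (3 + f)*(¼) = ¾ + f/4)
a(t, F) = 2 + (-10 + F)/(¾ + 5*t/4) (a(t, F) = 2 + (F - 10)/(t + (¾ + t/4)) = 2 + (-10 + F)/(¾ + 5*t/4))
a(6, 0)*(158 - 62) = (2*(-17 + 2*0 + 5*6)/(3 + 5*6))*(158 - 62) = (2*(-17 + 0 + 30)/(3 + 30))*96 = (2*13/33)*96 = (2*(1/33)*13)*96 = (26/33)*96 = 832/11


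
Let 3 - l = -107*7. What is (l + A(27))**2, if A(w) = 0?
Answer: 565504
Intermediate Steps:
l = 752 (l = 3 - (-107)*7 = 3 - 1*(-749) = 3 + 749 = 752)
(l + A(27))**2 = (752 + 0)**2 = 752**2 = 565504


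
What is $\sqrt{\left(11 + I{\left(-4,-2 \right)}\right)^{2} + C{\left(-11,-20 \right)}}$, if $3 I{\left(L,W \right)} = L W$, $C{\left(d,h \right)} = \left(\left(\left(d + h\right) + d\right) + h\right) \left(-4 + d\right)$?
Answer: $\frac{23 \sqrt{19}}{3} \approx 33.418$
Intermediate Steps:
$C{\left(d,h \right)} = \left(-4 + d\right) \left(2 d + 2 h\right)$ ($C{\left(d,h \right)} = \left(\left(h + 2 d\right) + h\right) \left(-4 + d\right) = \left(2 d + 2 h\right) \left(-4 + d\right) = \left(-4 + d\right) \left(2 d + 2 h\right)$)
$I{\left(L,W \right)} = \frac{L W}{3}$
$\sqrt{\left(11 + I{\left(-4,-2 \right)}\right)^{2} + C{\left(-11,-20 \right)}} = \sqrt{\left(11 + \frac{1}{3} \left(-4\right) \left(-2\right)\right)^{2} + \left(\left(-8\right) \left(-11\right) - -160 + 2 \left(-11\right)^{2} + 2 \left(-11\right) \left(-20\right)\right)} = \sqrt{\left(11 + \frac{8}{3}\right)^{2} + \left(88 + 160 + 2 \cdot 121 + 440\right)} = \sqrt{\left(\frac{41}{3}\right)^{2} + \left(88 + 160 + 242 + 440\right)} = \sqrt{\frac{1681}{9} + 930} = \sqrt{\frac{10051}{9}} = \frac{23 \sqrt{19}}{3}$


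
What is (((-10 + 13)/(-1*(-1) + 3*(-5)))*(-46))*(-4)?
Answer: -276/7 ≈ -39.429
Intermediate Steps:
(((-10 + 13)/(-1*(-1) + 3*(-5)))*(-46))*(-4) = ((3/(1 - 15))*(-46))*(-4) = ((3/(-14))*(-46))*(-4) = ((3*(-1/14))*(-46))*(-4) = -3/14*(-46)*(-4) = (69/7)*(-4) = -276/7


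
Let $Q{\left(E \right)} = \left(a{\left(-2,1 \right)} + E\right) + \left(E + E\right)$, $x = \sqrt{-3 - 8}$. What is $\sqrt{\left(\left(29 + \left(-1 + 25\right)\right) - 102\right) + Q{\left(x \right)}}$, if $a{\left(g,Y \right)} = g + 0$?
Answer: $\sqrt{-51 + 3 i \sqrt{11}} \approx 0.69337 + 7.175 i$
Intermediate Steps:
$a{\left(g,Y \right)} = g$
$x = i \sqrt{11}$ ($x = \sqrt{-11} = i \sqrt{11} \approx 3.3166 i$)
$Q{\left(E \right)} = -2 + 3 E$ ($Q{\left(E \right)} = \left(-2 + E\right) + \left(E + E\right) = \left(-2 + E\right) + 2 E = -2 + 3 E$)
$\sqrt{\left(\left(29 + \left(-1 + 25\right)\right) - 102\right) + Q{\left(x \right)}} = \sqrt{\left(\left(29 + \left(-1 + 25\right)\right) - 102\right) - \left(2 - 3 i \sqrt{11}\right)} = \sqrt{\left(\left(29 + 24\right) - 102\right) - \left(2 - 3 i \sqrt{11}\right)} = \sqrt{\left(53 - 102\right) - \left(2 - 3 i \sqrt{11}\right)} = \sqrt{-49 - \left(2 - 3 i \sqrt{11}\right)} = \sqrt{-51 + 3 i \sqrt{11}}$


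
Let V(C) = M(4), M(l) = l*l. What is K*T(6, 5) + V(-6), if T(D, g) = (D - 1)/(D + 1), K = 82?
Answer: 522/7 ≈ 74.571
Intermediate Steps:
M(l) = l**2
T(D, g) = (-1 + D)/(1 + D)
V(C) = 16 (V(C) = 4**2 = 16)
K*T(6, 5) + V(-6) = 82*((-1 + 6)/(1 + 6)) + 16 = 82*(5/7) + 16 = 410/7 + 16 = 522/7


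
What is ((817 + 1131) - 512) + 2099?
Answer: 3535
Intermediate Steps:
((817 + 1131) - 512) + 2099 = (1948 - 512) + 2099 = 1436 + 2099 = 3535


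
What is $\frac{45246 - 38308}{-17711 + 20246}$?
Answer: $\frac{6938}{2535} \approx 2.7369$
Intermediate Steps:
$\frac{45246 - 38308}{-17711 + 20246} = \frac{6938}{2535}$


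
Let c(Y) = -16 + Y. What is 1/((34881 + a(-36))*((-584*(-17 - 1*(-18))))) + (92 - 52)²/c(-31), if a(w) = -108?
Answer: -32491891247/954449304 ≈ -34.043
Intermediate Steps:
1/((34881 + a(-36))*((-584*(-17 - 1*(-18))))) + (92 - 52)²/c(-31) = 1/((34881 - 108)*((-584*(-17 - 1*(-18))))) + (92 - 52)²/(-16 - 31) = 1/(34773*((-584*(-17 + 18)))) + 40²/(-47) = 1/(34773*((-584*1))) + 1600*(-1/47) = (1/34773)/(-584) - 1600/47 = (1/34773)*(-1/584) - 1600/47 = -1/20307432 - 1600/47 = -32491891247/954449304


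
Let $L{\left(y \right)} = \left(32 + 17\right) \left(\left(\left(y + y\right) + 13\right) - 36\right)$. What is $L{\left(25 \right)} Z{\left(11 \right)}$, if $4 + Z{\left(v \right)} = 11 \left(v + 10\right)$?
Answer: $300321$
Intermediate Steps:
$L{\left(y \right)} = -1127 + 98 y$ ($L{\left(y \right)} = 49 \left(\left(2 y + 13\right) - 36\right) = 49 \left(\left(13 + 2 y\right) - 36\right) = 49 \left(-23 + 2 y\right) = -1127 + 98 y$)
$Z{\left(v \right)} = 106 + 11 v$ ($Z{\left(v \right)} = -4 + 11 \left(v + 10\right) = -4 + 11 \left(10 + v\right) = -4 + \left(110 + 11 v\right) = 106 + 11 v$)
$L{\left(25 \right)} Z{\left(11 \right)} = \left(-1127 + 98 \cdot 25\right) \left(106 + 11 \cdot 11\right) = \left(-1127 + 2450\right) \left(106 + 121\right) = 1323 \cdot 227 = 300321$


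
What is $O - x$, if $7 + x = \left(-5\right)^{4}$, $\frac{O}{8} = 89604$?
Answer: $716214$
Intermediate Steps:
$O = 716832$ ($O = 8 \cdot 89604 = 716832$)
$x = 618$ ($x = -7 + \left(-5\right)^{4} = -7 + 625 = 618$)
$O - x = 716832 - 618 = 716214$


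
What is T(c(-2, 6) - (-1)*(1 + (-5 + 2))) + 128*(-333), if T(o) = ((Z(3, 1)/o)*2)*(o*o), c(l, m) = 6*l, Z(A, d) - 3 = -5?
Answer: -42568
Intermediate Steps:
Z(A, d) = -2 (Z(A, d) = 3 - 5 = -2)
T(o) = -4*o (T(o) = (-2/o*2)*(o*o) = (-4/o)*o² = -4*o)
T(c(-2, 6) - (-1)*(1 + (-5 + 2))) + 128*(-333) = -4*(6*(-2) - (-1)*(1 + (-5 + 2))) + 128*(-333) = -4*(-12 - (-1)*(1 - 3)) - 42624 = -4*(-12 - (-1)*(-2)) - 42624 = -4*(-12 - 1*2) - 42624 = -4*(-12 - 2) - 42624 = -4*(-14) - 42624 = 56 - 42624 = -42568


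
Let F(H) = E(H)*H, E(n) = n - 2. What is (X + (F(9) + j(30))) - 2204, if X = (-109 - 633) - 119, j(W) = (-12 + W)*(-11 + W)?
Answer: -2660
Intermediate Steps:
E(n) = -2 + n
X = -861 (X = -742 - 119 = -861)
F(H) = H*(-2 + H) (F(H) = (-2 + H)*H = H*(-2 + H))
(X + (F(9) + j(30))) - 2204 = (-861 + (9*(-2 + 9) + (132 + 30² - 23*30))) - 2204 = (-861 + (9*7 + (132 + 900 - 690))) - 2204 = (-861 + (63 + 342)) - 2204 = (-861 + 405) - 2204 = -456 - 2204 = -2660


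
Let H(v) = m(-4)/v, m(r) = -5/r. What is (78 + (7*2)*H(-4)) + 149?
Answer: 1781/8 ≈ 222.63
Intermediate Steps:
H(v) = 5/(4*v) (H(v) = (-5/(-4))/v = (-5*(-¼))/v = 5/(4*v))
(78 + (7*2)*H(-4)) + 149 = (78 + (7*2)*((5/4)/(-4))) + 149 = (78 + 14*((5/4)*(-¼))) + 149 = (78 + 14*(-5/16)) + 149 = (78 - 35/8) + 149 = 589/8 + 149 = 1781/8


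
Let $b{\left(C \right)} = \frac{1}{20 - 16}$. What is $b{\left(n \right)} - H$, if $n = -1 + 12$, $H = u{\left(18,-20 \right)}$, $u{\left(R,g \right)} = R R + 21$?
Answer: $- \frac{1379}{4} \approx -344.75$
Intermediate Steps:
$u{\left(R,g \right)} = 21 + R^{2}$ ($u{\left(R,g \right)} = R^{2} + 21 = 21 + R^{2}$)
$H = 345$ ($H = 21 + 18^{2} = 21 + 324 = 345$)
$n = 11$
$b{\left(C \right)} = \frac{1}{4}$
$b{\left(n \right)} - H = \frac{1}{4} - 345 = - \frac{1379}{4}$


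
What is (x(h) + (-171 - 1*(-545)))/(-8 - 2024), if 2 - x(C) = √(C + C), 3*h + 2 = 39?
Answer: -47/254 + √222/6096 ≈ -0.18260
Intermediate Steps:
h = 37/3 (h = -⅔ + (⅓)*39 = -⅔ + 13 = 37/3 ≈ 12.333)
x(C) = 2 - √2*√C (x(C) = 2 - √(C + C) = 2 - √(2*C) = 2 - √2*√C)
(x(h) + (-171 - 1*(-545)))/(-8 - 2024) = ((2 - √2*√(37/3)) + (-171 - 1*(-545)))/(-8 - 2024) = ((2 - √2*√111/3) + (-171 + 545))/(-2032) = ((2 - √222/3) + 374)*(-1/2032) = (376 - √222/3)*(-1/2032) = -47/254 + √222/6096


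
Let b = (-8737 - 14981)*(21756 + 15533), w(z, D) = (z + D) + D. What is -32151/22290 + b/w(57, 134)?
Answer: -1314249562577/482950 ≈ -2.7213e+6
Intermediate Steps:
w(z, D) = z + 2*D (w(z, D) = (D + z) + D = z + 2*D)
b = -884420502 (b = -23718*37289 = -884420502)
-32151/22290 + b/w(57, 134) = -32151/22290 - 884420502/(57 + 2*134) = -32151*1/22290 - 884420502/(57 + 268) = -10717/7430 - 884420502/325 = -1314249562577/482950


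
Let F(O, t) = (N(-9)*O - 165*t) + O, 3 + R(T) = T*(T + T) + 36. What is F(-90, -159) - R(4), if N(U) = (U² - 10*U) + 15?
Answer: 9340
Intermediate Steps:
N(U) = 15 + U² - 10*U
R(T) = 33 + 2*T² (R(T) = -3 + (T*(T + T) + 36) = -3 + (T*(2*T) + 36) = -3 + (2*T² + 36) = -3 + (36 + 2*T²) = 33 + 2*T²)
F(O, t) = -165*t + 187*O (F(O, t) = ((15 + (-9)² - 10*(-9))*O - 165*t) + O = ((15 + 81 + 90)*O - 165*t) + O = (186*O - 165*t) + O = (-165*t + 186*O) + O = -165*t + 187*O)
F(-90, -159) - R(4) = (-165*(-159) + 187*(-90)) - (33 + 2*4²) = (26235 - 16830) - (33 + 2*16) = 9405 - (33 + 32) = 9405 - 1*65 = 9405 - 65 = 9340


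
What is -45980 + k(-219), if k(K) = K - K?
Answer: -45980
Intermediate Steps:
k(K) = 0
-45980 + k(-219) = -45980 + 0 = -45980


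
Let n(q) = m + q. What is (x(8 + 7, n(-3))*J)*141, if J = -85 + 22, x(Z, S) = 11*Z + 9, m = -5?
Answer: -1545642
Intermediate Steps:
n(q) = -5 + q
x(Z, S) = 9 + 11*Z
J = -63
(x(8 + 7, n(-3))*J)*141 = ((9 + 11*(8 + 7))*(-63))*141 = ((9 + 11*15)*(-63))*141 = ((9 + 165)*(-63))*141 = (174*(-63))*141 = -10962*141 = -1545642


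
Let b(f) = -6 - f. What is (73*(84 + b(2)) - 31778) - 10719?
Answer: -36949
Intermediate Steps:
(73*(84 + b(2)) - 31778) - 10719 = (73*(84 + (-6 - 1*2)) - 31778) - 10719 = (73*(84 + (-6 - 2)) - 31778) - 10719 = (73*(84 - 8) - 31778) - 10719 = (73*76 - 31778) - 10719 = (5548 - 31778) - 10719 = -26230 - 10719 = -36949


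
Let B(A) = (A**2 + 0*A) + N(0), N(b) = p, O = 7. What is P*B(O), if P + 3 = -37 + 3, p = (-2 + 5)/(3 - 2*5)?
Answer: -12580/7 ≈ -1797.1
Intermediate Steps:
p = -3/7 (p = 3/(3 - 10) = 3/(-7) = 3*(-1/7) = -3/7 ≈ -0.42857)
N(b) = -3/7
P = -37 (P = -3 + (-37 + 3) = -3 - 34 = -37)
B(A) = -3/7 + A**2 (B(A) = (A**2 + 0*A) - 3/7 = (A**2 + 0) - 3/7 = A**2 - 3/7 = -3/7 + A**2)
P*B(O) = -37*(-3/7 + 7**2) = -37*(-3/7 + 49) = -37*340/7 = -12580/7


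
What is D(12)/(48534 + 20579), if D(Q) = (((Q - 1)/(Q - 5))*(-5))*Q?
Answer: -60/43981 ≈ -0.0013642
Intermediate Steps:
D(Q) = -5*Q*(-1 + Q)/(-5 + Q) (D(Q) = (((-1 + Q)/(-5 + Q))*(-5))*Q = (-5*(-1 + Q)/(-5 + Q))*Q = -5*Q*(-1 + Q)/(-5 + Q))
D(12)/(48534 + 20579) = (5*12*(1 - 1*12)/(-5 + 12))/(48534 + 20579) = (5*12*(1 - 12)/7)/69113 = (5*12*(⅐)*(-11))*(1/69113) = -660/7*1/69113 = -60/43981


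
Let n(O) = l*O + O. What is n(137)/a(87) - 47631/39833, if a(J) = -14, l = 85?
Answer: -234989620/278831 ≈ -842.77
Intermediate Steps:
n(O) = 86*O (n(O) = 85*O + O = 86*O)
n(137)/a(87) - 47631/39833 = (86*137)/(-14) - 47631/39833 = 11782*(-1/14) - 47631*1/39833 = -5891/7 - 47631/39833 = -234989620/278831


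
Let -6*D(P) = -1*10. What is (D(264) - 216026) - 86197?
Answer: -906664/3 ≈ -3.0222e+5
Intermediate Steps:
D(P) = 5/3 (D(P) = -(-1)*10/6 = -⅙*(-10) = 5/3)
(D(264) - 216026) - 86197 = (5/3 - 216026) - 86197 = -648073/3 - 86197 = -906664/3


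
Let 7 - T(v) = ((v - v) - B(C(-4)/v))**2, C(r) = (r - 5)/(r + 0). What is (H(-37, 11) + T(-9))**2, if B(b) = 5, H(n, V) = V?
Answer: 49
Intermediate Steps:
C(r) = (-5 + r)/r
T(v) = -18 (T(v) = 7 - ((v - v) - 1*5)**2 = 7 - (0 - 5)**2 = 7 - 1*(-5)**2 = 7 - 1*25 = 7 - 25 = -18)
(H(-37, 11) + T(-9))**2 = (11 - 18)**2 = (-7)**2 = 49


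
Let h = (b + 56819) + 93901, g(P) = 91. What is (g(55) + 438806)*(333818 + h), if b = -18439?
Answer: 204569452803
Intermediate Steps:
h = 132281 (h = (-18439 + 56819) + 93901 = 38380 + 93901 = 132281)
(g(55) + 438806)*(333818 + h) = (91 + 438806)*(333818 + 132281) = 438897*466099 = 204569452803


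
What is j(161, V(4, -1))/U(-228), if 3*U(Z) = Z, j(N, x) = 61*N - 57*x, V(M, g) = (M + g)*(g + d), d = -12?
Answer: -3011/19 ≈ -158.47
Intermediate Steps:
V(M, g) = (-12 + g)*(M + g) (V(M, g) = (M + g)*(g - 12) = (M + g)*(-12 + g) = (-12 + g)*(M + g))
j(N, x) = -57*x + 61*N
U(Z) = Z/3
j(161, V(4, -1))/U(-228) = (-57*((-1)**2 - 12*4 - 12*(-1) + 4*(-1)) + 61*161)/(((1/3)*(-228))) = (-57*(1 - 48 + 12 - 4) + 9821)/(-76) = (-57*(-39) + 9821)*(-1/76) = (2223 + 9821)*(-1/76) = 12044*(-1/76) = -3011/19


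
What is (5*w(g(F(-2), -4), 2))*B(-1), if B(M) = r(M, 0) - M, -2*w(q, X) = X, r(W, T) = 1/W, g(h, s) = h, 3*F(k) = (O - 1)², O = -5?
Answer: 0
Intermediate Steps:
F(k) = 12 (F(k) = (-5 - 1)²/3 = (⅓)*(-6)² = (⅓)*36 = 12)
r(W, T) = 1/W
w(q, X) = -X/2
B(M) = 1/M - M
(5*w(g(F(-2), -4), 2))*B(-1) = (5*(-½*2))*(1/(-1) - 1*(-1)) = (5*(-1))*(-1 + 1) = -5*0 = 0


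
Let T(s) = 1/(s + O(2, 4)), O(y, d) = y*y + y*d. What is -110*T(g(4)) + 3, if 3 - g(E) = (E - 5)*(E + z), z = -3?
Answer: -31/8 ≈ -3.8750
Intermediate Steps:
O(y, d) = y² + d*y
g(E) = 3 - (-5 + E)*(-3 + E) (g(E) = 3 - (E - 5)*(E - 3) = 3 - (-5 + E)*(-3 + E))
T(s) = 1/(12 + s) (T(s) = 1/(s + 2*(4 + 2)) = 1/(s + 2*6) = 1/(s + 12) = 1/(12 + s))
-110*T(g(4)) + 3 = -110/(12 + (-12 - 1*4² + 8*4)) + 3 = -110/(12 + (-12 - 1*16 + 32)) + 3 = -110/(12 + (-12 - 16 + 32)) + 3 = -110/(12 + 4) + 3 = -110/16 + 3 = -110*1/16 + 3 = -55/8 + 3 = -31/8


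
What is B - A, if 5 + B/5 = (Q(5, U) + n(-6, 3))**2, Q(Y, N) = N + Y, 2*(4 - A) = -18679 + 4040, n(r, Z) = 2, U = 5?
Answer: -13257/2 ≈ -6628.5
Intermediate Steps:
A = 14647/2 (A = 4 - (-18679 + 4040)/2 = 4 - 1/2*(-14639) = 4 + 14639/2 = 14647/2 ≈ 7323.5)
B = 695 (B = -25 + 5*((5 + 5) + 2)**2 = -25 + 5*(10 + 2)**2 = -25 + 5*12**2 = -25 + 5*144 = -25 + 720 = 695)
B - A = 695 - 1*14647/2 = 695 - 14647/2 = -13257/2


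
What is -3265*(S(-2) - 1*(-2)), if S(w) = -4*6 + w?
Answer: 78360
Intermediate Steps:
S(w) = -24 + w
-3265*(S(-2) - 1*(-2)) = -3265*((-24 - 2) - 1*(-2)) = -3265*(-26 + 2) = -3265*(-24) = 78360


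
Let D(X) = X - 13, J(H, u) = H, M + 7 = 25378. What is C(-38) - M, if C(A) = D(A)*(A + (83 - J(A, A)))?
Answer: -29604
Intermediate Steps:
M = 25371 (M = -7 + 25378 = 25371)
D(X) = -13 + X
C(A) = -1079 + 83*A (C(A) = (-13 + A)*(A + (83 - A)) = (-13 + A)*83 = -1079 + 83*A)
C(-38) - M = (-1079 + 83*(-38)) - 1*25371 = (-1079 - 3154) - 25371 = -4233 - 25371 = -29604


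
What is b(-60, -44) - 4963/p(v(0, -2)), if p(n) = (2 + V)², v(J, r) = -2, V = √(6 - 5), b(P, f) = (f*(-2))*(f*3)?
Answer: -109507/9 ≈ -12167.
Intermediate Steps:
b(P, f) = -6*f² (b(P, f) = (-2*f)*(3*f) = -6*f²)
V = 1 (V = √1 = 1)
p(n) = 9 (p(n) = (2 + 1)² = 3² = 9)
b(-60, -44) - 4963/p(v(0, -2)) = -6*(-44)² - 4963/9 = -6*1936 - 4963/9 = -11616 - 1*4963/9 = -11616 - 4963/9 = -109507/9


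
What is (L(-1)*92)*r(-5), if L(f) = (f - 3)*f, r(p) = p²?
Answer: 9200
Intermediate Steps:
L(f) = f*(-3 + f) (L(f) = (-3 + f)*f = f*(-3 + f))
(L(-1)*92)*r(-5) = (-(-3 - 1)*92)*(-5)² = (-1*(-4)*92)*25 = (4*92)*25 = 368*25 = 9200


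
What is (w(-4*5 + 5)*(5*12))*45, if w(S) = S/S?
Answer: 2700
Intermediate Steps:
w(S) = 1
(w(-4*5 + 5)*(5*12))*45 = (1*(5*12))*45 = (1*60)*45 = 60*45 = 2700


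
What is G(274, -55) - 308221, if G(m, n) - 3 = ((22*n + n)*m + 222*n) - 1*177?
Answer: -667215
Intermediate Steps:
G(m, n) = -174 + 222*n + 23*m*n (G(m, n) = 3 + (((22*n + n)*m + 222*n) - 1*177) = 3 + (((23*n)*m + 222*n) - 177) = 3 + ((23*m*n + 222*n) - 177) = 3 + ((222*n + 23*m*n) - 177) = 3 + (-177 + 222*n + 23*m*n) = -174 + 222*n + 23*m*n)
G(274, -55) - 308221 = (-174 + 222*(-55) + 23*274*(-55)) - 308221 = (-174 - 12210 - 346610) - 308221 = -358994 - 308221 = -667215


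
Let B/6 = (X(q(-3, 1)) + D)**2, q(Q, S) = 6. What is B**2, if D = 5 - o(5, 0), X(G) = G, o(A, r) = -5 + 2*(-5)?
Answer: 16451136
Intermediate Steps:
o(A, r) = -15 (o(A, r) = -5 - 10 = -15)
D = 20 (D = 5 - 1*(-15) = 5 + 15 = 20)
B = 4056 (B = 6*(6 + 20)**2 = 6*26**2 = 6*676 = 4056)
B**2 = 4056**2 = 16451136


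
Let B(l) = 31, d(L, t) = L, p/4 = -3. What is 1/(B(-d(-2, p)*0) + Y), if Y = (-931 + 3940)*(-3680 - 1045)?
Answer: -1/14217494 ≈ -7.0336e-8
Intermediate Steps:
p = -12 (p = 4*(-3) = -12)
Y = -14217525 (Y = 3009*(-4725) = -14217525)
1/(B(-d(-2, p)*0) + Y) = 1/(31 - 14217525) = 1/(-14217494) = -1/14217494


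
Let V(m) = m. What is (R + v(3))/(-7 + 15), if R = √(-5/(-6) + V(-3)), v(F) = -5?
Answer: -5/8 + I*√78/48 ≈ -0.625 + 0.184*I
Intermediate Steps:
R = I*√78/6 (R = √(-5/(-6) - 3) = √(-5*(-⅙) - 3) = √(⅚ - 3) = √(-13/6) = I*√78/6 ≈ 1.472*I)
(R + v(3))/(-7 + 15) = (I*√78/6 - 5)/(-7 + 15) = (-5 + I*√78/6)/8 = -5/8 + I*√78/48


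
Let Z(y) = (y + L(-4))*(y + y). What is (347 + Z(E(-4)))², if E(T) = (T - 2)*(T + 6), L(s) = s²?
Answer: 63001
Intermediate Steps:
E(T) = (-2 + T)*(6 + T)
Z(y) = 2*y*(16 + y) (Z(y) = (y + (-4)²)*(y + y) = (y + 16)*(2*y) = (16 + y)*(2*y) = 2*y*(16 + y))
(347 + Z(E(-4)))² = (347 + 2*(-12 + (-4)² + 4*(-4))*(16 + (-12 + (-4)² + 4*(-4))))² = (347 + 2*(-12 + 16 - 16)*(16 + (-12 + 16 - 16)))² = (347 + 2*(-12)*(16 - 12))² = (347 + 2*(-12)*4)² = (347 - 96)² = 251² = 63001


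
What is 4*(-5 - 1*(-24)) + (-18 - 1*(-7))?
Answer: 65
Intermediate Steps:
4*(-5 - 1*(-24)) + (-18 - 1*(-7)) = 4*(-5 + 24) + (-18 + 7) = 4*19 - 11 = 76 - 11 = 65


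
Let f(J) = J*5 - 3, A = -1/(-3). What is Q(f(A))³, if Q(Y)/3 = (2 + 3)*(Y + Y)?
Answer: -64000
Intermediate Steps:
A = ⅓ (A = -1*(-⅓) = ⅓ ≈ 0.33333)
f(J) = -3 + 5*J (f(J) = 5*J - 3 = -3 + 5*J)
Q(Y) = 30*Y (Q(Y) = 3*((2 + 3)*(Y + Y)) = 3*(5*(2*Y)) = 3*(10*Y) = 30*Y)
Q(f(A))³ = (30*(-3 + 5*(⅓)))³ = (30*(-3 + 5/3))³ = (30*(-4/3))³ = (-40)³ = -64000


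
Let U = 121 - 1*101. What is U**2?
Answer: 400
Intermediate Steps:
U = 20 (U = 121 - 101 = 20)
U**2 = 20**2 = 400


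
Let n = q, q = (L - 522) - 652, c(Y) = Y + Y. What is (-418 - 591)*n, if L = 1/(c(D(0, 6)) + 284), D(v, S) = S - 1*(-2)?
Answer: 355368791/300 ≈ 1.1846e+6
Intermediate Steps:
D(v, S) = 2 + S (D(v, S) = S + 2 = 2 + S)
c(Y) = 2*Y
L = 1/300 (L = 1/(2*(2 + 6) + 284) = 1/(2*8 + 284) = 1/(16 + 284) = 1/300 ≈ 0.0033333)
q = -352199/300 (q = (1/300 - 522) - 652 = -156599/300 - 652 = -352199/300 ≈ -1174.0)
n = -352199/300 ≈ -1174.0
(-418 - 591)*n = (-418 - 591)*(-352199/300) = -1009*(-352199/300) = 355368791/300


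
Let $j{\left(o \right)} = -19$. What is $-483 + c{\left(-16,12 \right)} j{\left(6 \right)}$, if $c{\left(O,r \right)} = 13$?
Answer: $-730$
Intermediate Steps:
$-483 + c{\left(-16,12 \right)} j{\left(6 \right)} = -483 + 13 \left(-19\right) = -483 - 247 = -730$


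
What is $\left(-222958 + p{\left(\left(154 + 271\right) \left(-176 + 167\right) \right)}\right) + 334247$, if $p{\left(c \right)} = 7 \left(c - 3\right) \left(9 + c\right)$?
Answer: $102364825$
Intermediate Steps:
$p{\left(c \right)} = 7 \left(-3 + c\right) \left(9 + c\right)$
$\left(-222958 + p{\left(\left(154 + 271\right) \left(-176 + 167\right) \right)}\right) + 334247 = \left(-222958 + \left(-189 + 7 \left(\left(154 + 271\right) \left(-176 + 167\right)\right)^{2} + 42 \left(154 + 271\right) \left(-176 + 167\right)\right)\right) + 334247 = \left(-222958 + \left(-189 + 7 \left(425 \left(-9\right)\right)^{2} + 42 \cdot 425 \left(-9\right)\right)\right) + 334247 = \left(-222958 + \left(-189 + 7 \left(-3825\right)^{2} + 42 \left(-3825\right)\right)\right) + 334247 = \left(-222958 - -102253536\right) + 334247 = \left(-222958 + 102253536\right) + 334247 = 102030578 + 334247 = 102364825$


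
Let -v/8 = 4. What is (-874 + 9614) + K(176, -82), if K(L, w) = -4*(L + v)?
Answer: 8164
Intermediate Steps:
v = -32 (v = -8*4 = -32)
K(L, w) = 128 - 4*L (K(L, w) = -4*(L - 32) = -4*(-32 + L) = 128 - 4*L)
(-874 + 9614) + K(176, -82) = (-874 + 9614) + (128 - 4*176) = 8740 + (128 - 704) = 8740 - 576 = 8164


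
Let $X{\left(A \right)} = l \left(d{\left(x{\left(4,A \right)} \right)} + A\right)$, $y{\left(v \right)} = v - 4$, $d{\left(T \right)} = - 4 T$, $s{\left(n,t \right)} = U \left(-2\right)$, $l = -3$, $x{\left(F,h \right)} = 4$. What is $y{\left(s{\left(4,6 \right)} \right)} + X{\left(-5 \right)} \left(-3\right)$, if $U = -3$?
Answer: $-187$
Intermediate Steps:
$s{\left(n,t \right)} = 6$ ($s{\left(n,t \right)} = \left(-3\right) \left(-2\right) = 6$)
$y{\left(v \right)} = -4 + v$
$X{\left(A \right)} = 48 - 3 A$ ($X{\left(A \right)} = - 3 \left(\left(-4\right) 4 + A\right) = - 3 \left(-16 + A\right) = 48 - 3 A$)
$y{\left(s{\left(4,6 \right)} \right)} + X{\left(-5 \right)} \left(-3\right) = \left(-4 + 6\right) + \left(48 - -15\right) \left(-3\right) = 2 + \left(48 + 15\right) \left(-3\right) = 2 + 63 \left(-3\right) = 2 - 189 = -187$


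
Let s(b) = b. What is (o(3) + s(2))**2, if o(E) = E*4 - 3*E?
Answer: 25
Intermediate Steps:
o(E) = E (o(E) = 4*E - 3*E = E)
(o(3) + s(2))**2 = (3 + 2)**2 = 5**2 = 25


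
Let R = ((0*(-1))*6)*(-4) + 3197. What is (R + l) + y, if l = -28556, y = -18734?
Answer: -44093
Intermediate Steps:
R = 3197 (R = (0*6)*(-4) + 3197 = 0*(-4) + 3197 = 0 + 3197 = 3197)
(R + l) + y = (3197 - 28556) - 18734 = -25359 - 18734 = -44093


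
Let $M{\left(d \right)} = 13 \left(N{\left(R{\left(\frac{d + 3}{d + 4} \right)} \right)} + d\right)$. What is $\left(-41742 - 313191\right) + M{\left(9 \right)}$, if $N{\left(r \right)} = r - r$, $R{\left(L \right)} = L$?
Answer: $-354816$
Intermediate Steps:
$N{\left(r \right)} = 0$
$M{\left(d \right)} = 13 d$ ($M{\left(d \right)} = 13 \left(0 + d\right) = 13 d$)
$\left(-41742 - 313191\right) + M{\left(9 \right)} = \left(-41742 - 313191\right) + 13 \cdot 9 = -354933 + 117 = -354816$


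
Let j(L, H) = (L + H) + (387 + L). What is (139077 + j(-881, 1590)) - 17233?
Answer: 122059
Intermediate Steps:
j(L, H) = 387 + H + 2*L (j(L, H) = (H + L) + (387 + L) = 387 + H + 2*L)
(139077 + j(-881, 1590)) - 17233 = (139077 + (387 + 1590 + 2*(-881))) - 17233 = (139077 + (387 + 1590 - 1762)) - 17233 = (139077 + 215) - 17233 = 139292 - 17233 = 122059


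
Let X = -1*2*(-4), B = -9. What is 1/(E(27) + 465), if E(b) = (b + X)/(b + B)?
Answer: 18/8405 ≈ 0.0021416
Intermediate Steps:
X = 8 (X = -2*(-4) = 8)
E(b) = (8 + b)/(-9 + b) (E(b) = (b + 8)/(b - 9) = (8 + b)/(-9 + b))
1/(E(27) + 465) = 1/((8 + 27)/(-9 + 27) + 465) = 1/(35/18 + 465) = 1/(8405/18) = 18/8405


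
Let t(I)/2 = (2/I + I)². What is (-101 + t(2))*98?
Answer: -8134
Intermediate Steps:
t(I) = 2*(I + 2/I)² (t(I) = 2*(2/I + I)² = 2*(I + 2/I)²)
(-101 + t(2))*98 = (-101 + 2*(2 + 2²)²/2²)*98 = (-101 + 2*(¼)*(2 + 4)²)*98 = (-101 + 2*(¼)*6²)*98 = (-101 + 2*(¼)*36)*98 = (-101 + 18)*98 = -83*98 = -8134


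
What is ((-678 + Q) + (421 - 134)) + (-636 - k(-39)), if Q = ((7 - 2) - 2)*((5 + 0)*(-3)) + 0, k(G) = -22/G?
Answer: -41830/39 ≈ -1072.6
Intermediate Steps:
Q = -45 (Q = (5 - 2)*(5*(-3)) + 0 = 3*(-15) + 0 = -45 + 0 = -45)
((-678 + Q) + (421 - 134)) + (-636 - k(-39)) = ((-678 - 45) + (421 - 134)) + (-636 - (-22)/(-39)) = (-723 + 287) + (-636 - (-22)*(-1)/39) = -436 + (-636 - 1*22/39) = -436 + (-636 - 22/39) = -436 - 24826/39 = -41830/39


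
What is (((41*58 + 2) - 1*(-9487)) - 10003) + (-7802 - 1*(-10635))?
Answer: 4697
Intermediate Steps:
(((41*58 + 2) - 1*(-9487)) - 10003) + (-7802 - 1*(-10635)) = (((2378 + 2) + 9487) - 10003) + (-7802 + 10635) = ((2380 + 9487) - 10003) + 2833 = (11867 - 10003) + 2833 = 1864 + 2833 = 4697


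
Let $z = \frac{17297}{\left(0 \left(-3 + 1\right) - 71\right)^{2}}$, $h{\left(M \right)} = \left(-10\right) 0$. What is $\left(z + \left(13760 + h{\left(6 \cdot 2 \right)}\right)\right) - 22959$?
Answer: $- \frac{46354862}{5041} \approx -9195.6$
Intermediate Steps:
$h{\left(M \right)} = 0$
$z = \frac{17297}{5041}$ ($z = \frac{17297}{\left(0 \left(-2\right) - 71\right)^{2}} = \frac{17297}{\left(0 - 71\right)^{2}} = \frac{17297}{\left(-71\right)^{2}} = \frac{17297}{5041} \approx 3.4313$)
$\left(z + \left(13760 + h{\left(6 \cdot 2 \right)}\right)\right) - 22959 = \left(\frac{17297}{5041} + \left(13760 + 0\right)\right) - 22959 = \left(\frac{17297}{5041} + 13760\right) - 22959 = \frac{69381457}{5041} - 22959 = - \frac{46354862}{5041}$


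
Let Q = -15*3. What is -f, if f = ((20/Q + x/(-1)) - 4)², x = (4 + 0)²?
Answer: -33856/81 ≈ -417.98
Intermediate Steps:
Q = -45 (Q = -3*15 = -45)
x = 16 (x = 4² = 16)
f = 33856/81 (f = ((20/(-45) + 16/(-1)) - 4)² = ((20*(-1/45) + 16*(-1)) - 4)² = ((-4/9 - 16) - 4)² = (-148/9 - 4)² = (-184/9)² = 33856/81 ≈ 417.98)
-f = -1*33856/81 = -33856/81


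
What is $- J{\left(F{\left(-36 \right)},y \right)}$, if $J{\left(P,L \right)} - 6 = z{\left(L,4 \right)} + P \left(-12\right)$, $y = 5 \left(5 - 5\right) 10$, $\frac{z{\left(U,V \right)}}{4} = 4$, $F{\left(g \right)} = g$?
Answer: $-454$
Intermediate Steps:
$z{\left(U,V \right)} = 16$ ($z{\left(U,V \right)} = 4 \cdot 4 = 16$)
$y = 0$ ($y = 5 \cdot 0 \cdot 10 = 0 \cdot 10 = 0$)
$J{\left(P,L \right)} = 22 - 12 P$ ($J{\left(P,L \right)} = 6 + \left(16 + P \left(-12\right)\right) = 6 - \left(-16 + 12 P\right) = 22 - 12 P$)
$- J{\left(F{\left(-36 \right)},y \right)} = - (22 - -432) = - (22 + 432) = \left(-1\right) 454 = -454$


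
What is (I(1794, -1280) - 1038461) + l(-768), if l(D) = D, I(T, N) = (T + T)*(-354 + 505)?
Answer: -497441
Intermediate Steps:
I(T, N) = 302*T (I(T, N) = (2*T)*151 = 302*T)
(I(1794, -1280) - 1038461) + l(-768) = (302*1794 - 1038461) - 768 = (541788 - 1038461) - 768 = -496673 - 768 = -497441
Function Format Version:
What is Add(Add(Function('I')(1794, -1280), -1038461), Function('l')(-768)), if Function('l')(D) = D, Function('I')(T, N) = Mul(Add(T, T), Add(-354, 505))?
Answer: -497441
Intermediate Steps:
Function('I')(T, N) = Mul(302, T) (Function('I')(T, N) = Mul(Mul(2, T), 151) = Mul(302, T))
Add(Add(Function('I')(1794, -1280), -1038461), Function('l')(-768)) = Add(Add(Mul(302, 1794), -1038461), -768) = Add(Add(541788, -1038461), -768) = Add(-496673, -768) = -497441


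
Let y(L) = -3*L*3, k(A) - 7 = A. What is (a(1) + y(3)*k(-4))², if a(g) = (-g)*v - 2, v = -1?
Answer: 6724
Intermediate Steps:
k(A) = 7 + A
y(L) = -9*L
a(g) = -2 + g (a(g) = -g*(-1) - 2 = g - 2 = -2 + g)
(a(1) + y(3)*k(-4))² = ((-2 + 1) + (-9*3)*(7 - 4))² = (-1 - 27*3)² = (-1 - 81)² = (-82)² = 6724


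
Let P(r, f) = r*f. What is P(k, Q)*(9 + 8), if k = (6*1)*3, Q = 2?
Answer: 612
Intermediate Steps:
k = 18 (k = 6*3 = 18)
P(r, f) = f*r
P(k, Q)*(9 + 8) = (2*18)*(9 + 8) = 36*17 = 612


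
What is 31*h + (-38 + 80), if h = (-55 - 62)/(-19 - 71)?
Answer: 823/10 ≈ 82.300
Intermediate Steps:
h = 13/10 (h = -117/(-90) = -117*(-1/90) = 13/10 ≈ 1.3000)
31*h + (-38 + 80) = 31*(13/10) + (-38 + 80) = 403/10 + 42 = 823/10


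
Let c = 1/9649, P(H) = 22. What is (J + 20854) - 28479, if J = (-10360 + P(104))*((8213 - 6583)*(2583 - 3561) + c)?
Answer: 159017562634717/9649 ≈ 1.6480e+10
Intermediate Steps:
c = 1/9649 ≈ 0.00010364
J = 159017636208342/9649 (J = (-10360 + 22)*((8213 - 6583)*(2583 - 3561) + 1/9649) = -10338*(1630*(-978) + 1/9649) = -10338*(-1594140 + 1/9649) = -10338*(-15381856859/9649) = 159017636208342/9649 ≈ 1.6480e+10)
(J + 20854) - 28479 = (159017636208342/9649 + 20854) - 28479 = 159017837428588/9649 - 28479 = 159017562634717/9649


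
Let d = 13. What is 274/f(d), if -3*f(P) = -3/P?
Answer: 3562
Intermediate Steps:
f(P) = 1/P (f(P) = -(-1)/P = 1/P)
274/f(d) = 274/(1/13) = 274*13 = 3562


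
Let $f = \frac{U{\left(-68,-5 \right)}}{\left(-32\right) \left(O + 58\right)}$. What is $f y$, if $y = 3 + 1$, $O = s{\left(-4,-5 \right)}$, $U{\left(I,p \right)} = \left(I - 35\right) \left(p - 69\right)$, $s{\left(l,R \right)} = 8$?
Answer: $- \frac{3811}{264} \approx -14.436$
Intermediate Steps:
$U{\left(I,p \right)} = \left(-69 + p\right) \left(-35 + I\right)$ ($U{\left(I,p \right)} = \left(-35 + I\right) \left(-69 + p\right) = \left(-69 + p\right) \left(-35 + I\right)$)
$O = 8$
$y = 4$
$f = - \frac{3811}{1056}$ ($f = \frac{2415 - -4692 - -175 - -340}{\left(-32\right) \left(8 + 58\right)} = \frac{2415 + 4692 + 175 + 340}{\left(-32\right) 66} = \frac{7622}{-2112} = 7622 \left(- \frac{1}{2112}\right) = - \frac{3811}{1056} \approx -3.6089$)
$f y = \left(- \frac{3811}{1056}\right) 4 = - \frac{3811}{264}$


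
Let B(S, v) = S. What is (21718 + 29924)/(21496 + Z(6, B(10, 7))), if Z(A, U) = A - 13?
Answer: 906/377 ≈ 2.4032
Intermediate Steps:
Z(A, U) = -13 + A
(21718 + 29924)/(21496 + Z(6, B(10, 7))) = (21718 + 29924)/(21496 + (-13 + 6)) = 51642/(21496 - 7) = 51642/21489 = 51642*(1/21489) = 906/377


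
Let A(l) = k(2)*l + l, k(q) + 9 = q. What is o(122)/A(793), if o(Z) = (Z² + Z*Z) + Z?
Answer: -245/39 ≈ -6.2821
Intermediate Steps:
k(q) = -9 + q
A(l) = -6*l (A(l) = (-9 + 2)*l + l = -7*l + l = -6*l)
o(Z) = Z + 2*Z² (o(Z) = (Z² + Z²) + Z = 2*Z² + Z = Z + 2*Z²)
o(122)/A(793) = (122*(1 + 2*122))/((-6*793)) = (122*(1 + 244))/(-4758) = (122*245)*(-1/4758) = 29890*(-1/4758) = -245/39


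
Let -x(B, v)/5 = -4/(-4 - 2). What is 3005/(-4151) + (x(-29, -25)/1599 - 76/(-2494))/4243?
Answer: -76269283443469/105356646136287 ≈ -0.72392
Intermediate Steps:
x(B, v) = -10/3 (x(B, v) = -(-20)/(-4 - 2) = -(-20)/(-6) = -(-20)*(-1)/6 = -5*⅔ = -10/3)
3005/(-4151) + (x(-29, -25)/1599 - 76/(-2494))/4243 = 3005/(-4151) + (-10/3/1599 - 76/(-2494))/4243 = 3005*(-1/4151) + (-10/3*1/1599 - 76*(-1/2494))*(1/4243) = -3005/4151 + (-10/4797 + 38/1247)*(1/4243) = -3005/4151 + (169816/5981859)*(1/4243) = -3005/4151 + 169816/25381027737 = -76269283443469/105356646136287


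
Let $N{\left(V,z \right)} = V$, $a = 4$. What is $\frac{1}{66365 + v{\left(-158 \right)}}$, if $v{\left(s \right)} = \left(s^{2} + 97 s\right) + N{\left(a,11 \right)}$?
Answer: $\frac{1}{76007} \approx 1.3157 \cdot 10^{-5}$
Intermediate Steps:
$v{\left(s \right)} = 4 + s^{2} + 97 s$ ($v{\left(s \right)} = \left(s^{2} + 97 s\right) + 4 = 4 + s^{2} + 97 s$)
$\frac{1}{66365 + v{\left(-158 \right)}} = \frac{1}{66365 + \left(4 + \left(-158\right)^{2} + 97 \left(-158\right)\right)} = \frac{1}{66365 + \left(4 + 24964 - 15326\right)} = \frac{1}{66365 + 9642} = \frac{1}{76007}$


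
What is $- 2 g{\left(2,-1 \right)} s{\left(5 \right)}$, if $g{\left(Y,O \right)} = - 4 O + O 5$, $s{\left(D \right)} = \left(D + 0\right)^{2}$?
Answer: $50$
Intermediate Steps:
$s{\left(D \right)} = D^{2}$
$g{\left(Y,O \right)} = O$ ($g{\left(Y,O \right)} = - 4 O + 5 O = O$)
$- 2 g{\left(2,-1 \right)} s{\left(5 \right)} = \left(-2\right) \left(-1\right) 5^{2} = 2 \cdot 25 = 50$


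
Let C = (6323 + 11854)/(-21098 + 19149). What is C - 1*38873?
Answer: -75781654/1949 ≈ -38882.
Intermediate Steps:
C = -18177/1949 (C = 18177/(-1949) = 18177*(-1/1949) = -18177/1949 ≈ -9.3263)
C - 1*38873 = -18177/1949 - 1*38873 = -18177/1949 - 38873 = -75781654/1949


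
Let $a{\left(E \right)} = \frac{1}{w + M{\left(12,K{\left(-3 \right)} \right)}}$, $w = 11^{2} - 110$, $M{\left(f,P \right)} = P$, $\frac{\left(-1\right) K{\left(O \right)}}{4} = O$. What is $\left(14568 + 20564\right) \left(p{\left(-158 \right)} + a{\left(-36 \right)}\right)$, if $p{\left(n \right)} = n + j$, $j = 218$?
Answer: $\frac{48517292}{23} \approx 2.1094 \cdot 10^{6}$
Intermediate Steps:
$K{\left(O \right)} = - 4 O$
$p{\left(n \right)} = 218 + n$ ($p{\left(n \right)} = n + 218 = 218 + n$)
$w = 11$ ($w = 121 - 110 = 11$)
$a{\left(E \right)} = \frac{1}{23}$ ($a{\left(E \right)} = \frac{1}{11 - -12} = \frac{1}{11 + 12} = \frac{1}{23}$)
$\left(14568 + 20564\right) \left(p{\left(-158 \right)} + a{\left(-36 \right)}\right) = \left(14568 + 20564\right) \left(\left(218 - 158\right) + \frac{1}{23}\right) = 35132 \left(60 + \frac{1}{23}\right) = 35132 \cdot \frac{1381}{23} = \frac{48517292}{23}$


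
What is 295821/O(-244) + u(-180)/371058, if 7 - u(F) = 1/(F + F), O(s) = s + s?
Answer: -4939503534029/8148433680 ≈ -606.19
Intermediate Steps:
O(s) = 2*s
u(F) = 7 - 1/(2*F) (u(F) = 7 - 1/(F + F) = 7 - 1/(2*F))
295821/O(-244) + u(-180)/371058 = 295821/((2*(-244))) + (7 - ½/(-180))/371058 = 295821/(-488) + (7 - ½*(-1/180))*(1/371058) = 295821*(-1/488) + (7 + 1/360)*(1/371058) = -295821/488 + (2521/360)*(1/371058) = -295821/488 + 2521/133580880 = -4939503534029/8148433680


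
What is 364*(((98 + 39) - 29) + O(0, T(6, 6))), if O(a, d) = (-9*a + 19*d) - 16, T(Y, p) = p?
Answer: 74984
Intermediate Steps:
O(a, d) = -16 - 9*a + 19*d
364*(((98 + 39) - 29) + O(0, T(6, 6))) = 364*(((98 + 39) - 29) + (-16 - 9*0 + 19*6)) = 364*((137 - 29) + (-16 + 0 + 114)) = 364*(108 + 98) = 364*206 = 74984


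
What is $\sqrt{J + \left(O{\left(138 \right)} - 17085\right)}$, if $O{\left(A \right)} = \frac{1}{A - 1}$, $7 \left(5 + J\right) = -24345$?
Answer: $\frac{2 i \sqrt{4728965178}}{959} \approx 143.42 i$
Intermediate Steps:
$J = - \frac{24380}{7}$ ($J = -5 + \frac{1}{7} \left(-24345\right) = -5 - \frac{24345}{7} = - \frac{24380}{7} \approx -3482.9$)
$O{\left(A \right)} = \frac{1}{-1 + A}$
$\sqrt{J + \left(O{\left(138 \right)} - 17085\right)} = \sqrt{- \frac{24380}{7} - \left(17085 - \frac{1}{-1 + 138}\right)} = \sqrt{- \frac{24380}{7} - \left(17085 - \frac{1}{137}\right)} = \sqrt{- \frac{24380}{7} + \left(\frac{1}{137} - 17085\right)} = \sqrt{- \frac{24380}{7} - \frac{2340644}{137}} = \sqrt{- \frac{19724568}{959}} = \frac{2 i \sqrt{4728965178}}{959}$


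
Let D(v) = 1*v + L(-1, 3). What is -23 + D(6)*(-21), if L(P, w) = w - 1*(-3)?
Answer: -275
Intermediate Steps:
L(P, w) = 3 + w (L(P, w) = w + 3 = 3 + w)
D(v) = 6 + v (D(v) = 1*v + (3 + 3) = v + 6 = 6 + v)
-23 + D(6)*(-21) = -23 + (6 + 6)*(-21) = -23 + 12*(-21) = -23 - 252 = -275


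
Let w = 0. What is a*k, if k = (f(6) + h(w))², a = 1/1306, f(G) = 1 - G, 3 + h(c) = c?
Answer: 32/653 ≈ 0.049005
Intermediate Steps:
h(c) = -3 + c
a = 1/1306 ≈ 0.00076570
k = 64 (k = ((1 - 1*6) + (-3 + 0))² = ((1 - 6) - 3)² = (-5 - 3)² = (-8)² = 64)
a*k = (1/1306)*64 = 32/653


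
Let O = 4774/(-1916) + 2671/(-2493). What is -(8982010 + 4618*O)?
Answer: -10706191608289/1194147 ≈ -8.9656e+6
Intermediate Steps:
O = -8509609/2388294 (O = 4774*(-1/1916) + 2671*(-1/2493) = -2387/958 - 2671/2493 = -8509609/2388294 ≈ -3.5630)
-(8982010 + 4618*O) = -4618/(1/(1945 - 8509609/2388294)) = -4618/(1/(4636722221/2388294)) = -4618/2388294/4636722221 = -4618*4636722221/2388294 = -10706191608289/1194147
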